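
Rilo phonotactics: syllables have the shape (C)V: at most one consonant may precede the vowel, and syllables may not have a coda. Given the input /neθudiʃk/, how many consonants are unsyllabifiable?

2

Syllabifying with onset maximization leaves /ʃ/, /k/ stranded (no codas are permitted; onsets are limited to one consonant).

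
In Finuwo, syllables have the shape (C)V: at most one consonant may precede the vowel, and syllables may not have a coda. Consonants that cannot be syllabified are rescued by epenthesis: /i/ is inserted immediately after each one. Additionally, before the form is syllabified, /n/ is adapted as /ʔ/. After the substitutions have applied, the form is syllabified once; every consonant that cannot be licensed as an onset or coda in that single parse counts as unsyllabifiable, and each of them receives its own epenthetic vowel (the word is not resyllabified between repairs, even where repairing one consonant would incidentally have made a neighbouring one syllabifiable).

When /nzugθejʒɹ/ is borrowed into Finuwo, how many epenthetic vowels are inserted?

5

After substitution the input is /ʔzugθejʒɹ/.
The unsyllabifiable consonants are /ʔ/, /g/, /j/, /ʒ/, /ɹ/; each receives one epenthetic vowel.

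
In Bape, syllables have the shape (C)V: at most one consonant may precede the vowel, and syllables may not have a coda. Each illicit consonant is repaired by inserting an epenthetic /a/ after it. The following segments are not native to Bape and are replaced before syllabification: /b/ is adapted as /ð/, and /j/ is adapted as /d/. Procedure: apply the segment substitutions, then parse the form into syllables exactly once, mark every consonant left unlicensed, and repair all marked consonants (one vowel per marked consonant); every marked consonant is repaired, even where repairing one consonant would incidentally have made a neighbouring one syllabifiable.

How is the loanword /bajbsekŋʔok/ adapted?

ðadaðasekaŋaʔoka

Substitution: /b/ → /ð/, /j/ → /d/, giving /ðadðsekŋʔok/.
The consonants /d/, /ð/, /k/, /ŋ/, /k/ cannot be parsed into a legal (C)V syllable (no codas are permitted; onsets are limited to one consonant).
Epenthesis after each stranded consonant: /d/ → /da/, /ð/ → /ða/, /k/ → /ka/, /ŋ/ → /ŋa/, /k/ → /ka/.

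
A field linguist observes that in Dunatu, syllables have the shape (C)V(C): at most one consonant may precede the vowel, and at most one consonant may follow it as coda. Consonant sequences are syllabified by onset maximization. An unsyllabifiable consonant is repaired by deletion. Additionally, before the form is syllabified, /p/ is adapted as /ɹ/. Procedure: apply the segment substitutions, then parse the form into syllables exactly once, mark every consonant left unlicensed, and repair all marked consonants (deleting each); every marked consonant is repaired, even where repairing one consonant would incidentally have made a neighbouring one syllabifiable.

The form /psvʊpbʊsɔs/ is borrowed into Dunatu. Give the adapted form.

vʊɹbʊsɔs

Substitution: /p/ → /ɹ/, giving /ɹsvʊɹbʊsɔs/.
Under (C)V(C), the unsyllabifiable consonants are /ɹ/, /s/ (at most one coda consonant is licensed; onsets are limited to one consonant).
Deletion applies to /ɹ/, /s/.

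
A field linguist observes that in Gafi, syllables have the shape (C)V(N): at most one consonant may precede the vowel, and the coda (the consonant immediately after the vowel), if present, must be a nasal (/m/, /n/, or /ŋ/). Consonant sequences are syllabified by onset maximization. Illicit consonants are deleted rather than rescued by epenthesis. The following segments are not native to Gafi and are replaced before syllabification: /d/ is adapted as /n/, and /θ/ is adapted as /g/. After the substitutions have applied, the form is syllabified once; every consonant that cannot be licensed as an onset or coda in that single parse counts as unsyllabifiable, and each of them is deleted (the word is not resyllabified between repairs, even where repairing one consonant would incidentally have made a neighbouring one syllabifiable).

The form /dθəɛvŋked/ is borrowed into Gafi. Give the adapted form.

Substitution: /d/ → /n/, /θ/ → /g/, giving /ngəɛvŋken/.
The consonants /n/, /v/, /ŋ/ cannot be parsed into a legal (C)V(N) syllable (only a nasal (/m/, /n/, or /ŋ/) is licensed in coda position; onsets are limited to one consonant).
Deletion applies to /n/, /v/, /ŋ/.

gəɛken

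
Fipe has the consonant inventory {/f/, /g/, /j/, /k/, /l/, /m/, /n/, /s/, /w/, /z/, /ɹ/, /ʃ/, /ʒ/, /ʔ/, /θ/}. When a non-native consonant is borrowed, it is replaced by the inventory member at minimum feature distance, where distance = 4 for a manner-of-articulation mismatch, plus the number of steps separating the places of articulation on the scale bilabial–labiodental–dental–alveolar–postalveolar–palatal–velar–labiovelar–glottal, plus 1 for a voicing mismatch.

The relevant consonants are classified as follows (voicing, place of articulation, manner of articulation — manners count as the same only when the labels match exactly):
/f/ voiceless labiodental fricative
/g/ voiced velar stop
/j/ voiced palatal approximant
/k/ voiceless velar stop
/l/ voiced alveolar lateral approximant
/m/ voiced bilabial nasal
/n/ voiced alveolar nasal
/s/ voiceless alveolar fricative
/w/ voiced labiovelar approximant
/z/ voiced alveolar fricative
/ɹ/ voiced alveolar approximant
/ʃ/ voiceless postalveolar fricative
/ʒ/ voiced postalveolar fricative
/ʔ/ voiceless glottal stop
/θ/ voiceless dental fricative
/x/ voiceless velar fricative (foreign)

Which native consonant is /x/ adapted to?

/ʃ/ is closest: same manner (fricative), place distance 2 (velar→postalveolar), same voicing; total 2. Next closest is /s/ at distance 3.

ʃ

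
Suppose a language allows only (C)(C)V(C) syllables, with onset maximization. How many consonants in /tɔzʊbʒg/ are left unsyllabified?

Under (C)(C)V(C), the unsyllabifiable consonants are /ʒ/, /g/ (at most one coda consonant is licensed; onsets may contain at most 2 consonants).

2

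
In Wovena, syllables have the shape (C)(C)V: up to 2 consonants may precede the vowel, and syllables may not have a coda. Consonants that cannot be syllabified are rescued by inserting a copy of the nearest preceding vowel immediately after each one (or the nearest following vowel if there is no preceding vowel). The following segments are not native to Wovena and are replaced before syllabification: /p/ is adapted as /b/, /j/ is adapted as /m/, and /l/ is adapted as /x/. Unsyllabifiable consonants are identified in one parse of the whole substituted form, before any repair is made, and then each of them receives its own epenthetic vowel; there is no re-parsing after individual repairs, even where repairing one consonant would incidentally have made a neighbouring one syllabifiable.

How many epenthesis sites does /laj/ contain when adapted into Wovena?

1

After substitution the input is /xam/.
The unsyllabifiable consonants are /m/; each receives one epenthetic vowel.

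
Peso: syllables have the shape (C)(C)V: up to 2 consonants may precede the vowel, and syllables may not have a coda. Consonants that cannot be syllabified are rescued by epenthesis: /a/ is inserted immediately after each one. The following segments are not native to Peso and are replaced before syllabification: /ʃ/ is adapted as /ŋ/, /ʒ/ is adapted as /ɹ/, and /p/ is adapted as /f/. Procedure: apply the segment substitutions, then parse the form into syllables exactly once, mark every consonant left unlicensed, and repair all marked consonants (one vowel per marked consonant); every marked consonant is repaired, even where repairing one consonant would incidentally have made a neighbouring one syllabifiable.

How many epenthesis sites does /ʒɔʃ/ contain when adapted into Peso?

After substitution the input is /ɹɔŋ/.
The unsyllabifiable consonants are /ŋ/; each receives one epenthetic vowel.

1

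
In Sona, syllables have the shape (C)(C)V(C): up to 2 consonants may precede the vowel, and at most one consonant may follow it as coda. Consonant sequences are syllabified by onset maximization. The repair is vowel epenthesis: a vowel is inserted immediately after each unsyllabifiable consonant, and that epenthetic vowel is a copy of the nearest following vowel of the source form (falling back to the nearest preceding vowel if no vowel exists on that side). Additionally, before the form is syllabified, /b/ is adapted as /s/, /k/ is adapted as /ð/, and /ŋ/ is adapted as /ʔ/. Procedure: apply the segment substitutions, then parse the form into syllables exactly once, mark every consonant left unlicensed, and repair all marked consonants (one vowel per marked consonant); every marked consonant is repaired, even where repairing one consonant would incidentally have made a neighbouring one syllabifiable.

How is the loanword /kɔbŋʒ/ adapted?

Substitution: /k/ → /ð/, /b/ → /s/, /ŋ/ → /ʔ/, giving /ðɔsʔʒ/.
The consonants /ʔ/, /ʒ/ cannot be parsed into a legal (C)(C)V(C) syllable (at most one coda consonant is licensed; onsets may contain at most 2 consonants).
Each unlicensed consonant becomes the onset of a new syllable: /ʔ/ → /ʔɔ/, /ʒ/ → /ʒɔ/.

ðɔsʔɔʒɔ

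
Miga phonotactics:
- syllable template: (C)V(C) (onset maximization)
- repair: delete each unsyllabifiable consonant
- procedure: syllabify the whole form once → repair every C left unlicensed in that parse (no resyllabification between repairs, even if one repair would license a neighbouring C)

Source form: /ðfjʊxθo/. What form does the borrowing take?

jʊxθo

Under (C)V(C), the unsyllabifiable consonants are /ð/, /f/ (at most one coda consonant is licensed; onsets are limited to one consonant).
Each unlicensed consonant is deleted: /ð/, /f/.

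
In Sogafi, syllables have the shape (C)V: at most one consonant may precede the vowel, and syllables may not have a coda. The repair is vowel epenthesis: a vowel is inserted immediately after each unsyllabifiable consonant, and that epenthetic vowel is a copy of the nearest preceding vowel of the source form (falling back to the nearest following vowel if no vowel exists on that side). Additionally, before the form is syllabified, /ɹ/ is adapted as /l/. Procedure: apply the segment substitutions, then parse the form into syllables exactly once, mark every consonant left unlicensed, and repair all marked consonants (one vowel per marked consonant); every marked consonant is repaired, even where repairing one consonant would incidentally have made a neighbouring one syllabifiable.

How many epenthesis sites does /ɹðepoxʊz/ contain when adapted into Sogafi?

After substitution the input is /lðepoxʊz/.
The unsyllabifiable consonants are /l/, /z/; each receives one epenthetic vowel.

2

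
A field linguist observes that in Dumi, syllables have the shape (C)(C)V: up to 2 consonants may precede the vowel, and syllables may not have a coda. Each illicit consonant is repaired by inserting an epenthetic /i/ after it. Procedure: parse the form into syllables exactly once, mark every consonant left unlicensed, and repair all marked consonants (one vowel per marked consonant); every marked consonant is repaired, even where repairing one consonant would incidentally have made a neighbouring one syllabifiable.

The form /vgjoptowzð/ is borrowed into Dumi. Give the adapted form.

Syllabifying with onset maximization leaves /v/, /w/, /z/, /ð/ stranded (no codas are permitted; onsets may contain at most 2 consonants).
Inserting the epenthetic vowel yields /v/ → /vi/, /w/ → /wi/, /z/ → /zi/, /ð/ → /ði/.

vigjoptowiziði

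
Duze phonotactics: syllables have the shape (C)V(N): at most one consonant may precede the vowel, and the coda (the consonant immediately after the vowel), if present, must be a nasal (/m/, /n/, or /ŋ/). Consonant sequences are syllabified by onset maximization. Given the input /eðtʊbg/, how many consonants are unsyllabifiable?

Under (C)V(N), the unsyllabifiable consonants are /ð/, /b/, /g/ (only a nasal (/m/, /n/, or /ŋ/) is licensed in coda position; onsets are limited to one consonant).

3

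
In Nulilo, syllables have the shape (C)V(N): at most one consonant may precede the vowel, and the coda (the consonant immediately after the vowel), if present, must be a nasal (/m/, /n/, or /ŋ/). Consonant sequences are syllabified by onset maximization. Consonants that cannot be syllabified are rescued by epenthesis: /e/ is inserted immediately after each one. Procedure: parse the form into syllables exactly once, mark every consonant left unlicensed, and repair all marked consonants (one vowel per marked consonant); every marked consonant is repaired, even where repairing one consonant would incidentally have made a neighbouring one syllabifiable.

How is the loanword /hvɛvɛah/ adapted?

hevɛvɛahe

Syllabifying with onset maximization leaves /h/, /h/ stranded (only a nasal (/m/, /n/, or /ŋ/) is licensed in coda position; onsets are limited to one consonant).
Epenthesis after each stranded consonant: /h/ → /he/, /h/ → /he/.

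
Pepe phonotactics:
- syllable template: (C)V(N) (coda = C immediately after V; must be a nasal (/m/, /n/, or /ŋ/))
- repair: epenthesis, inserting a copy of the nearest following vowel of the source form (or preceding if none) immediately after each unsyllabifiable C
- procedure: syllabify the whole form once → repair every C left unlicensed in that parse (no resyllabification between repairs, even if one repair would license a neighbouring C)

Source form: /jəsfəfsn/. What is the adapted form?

The consonants /s/, /f/, /s/, /n/ cannot be parsed into a legal (C)V(N) syllable (only a nasal (/m/, /n/, or /ŋ/) is licensed in coda position; onsets are limited to one consonant).
Inserting the epenthetic vowel yields /s/ → /sə/, /f/ → /fə/, /s/ → /sə/, /n/ → /nə/.

jəsəfəfəsənə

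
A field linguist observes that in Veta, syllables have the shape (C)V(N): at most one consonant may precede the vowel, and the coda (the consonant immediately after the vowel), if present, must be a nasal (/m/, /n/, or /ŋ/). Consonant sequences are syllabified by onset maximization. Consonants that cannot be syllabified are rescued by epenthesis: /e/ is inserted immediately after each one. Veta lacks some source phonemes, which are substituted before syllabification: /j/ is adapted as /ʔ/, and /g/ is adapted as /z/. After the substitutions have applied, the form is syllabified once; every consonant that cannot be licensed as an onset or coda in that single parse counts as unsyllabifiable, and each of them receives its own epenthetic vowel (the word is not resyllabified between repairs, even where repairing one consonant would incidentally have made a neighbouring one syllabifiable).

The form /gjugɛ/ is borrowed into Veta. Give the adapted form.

zeʔuzɛ

Substitution: /g/ → /z/, /j/ → /ʔ/, giving /zʔuzɛ/.
The consonants /z/ cannot be parsed into a legal (C)V(N) syllable (only a nasal (/m/, /n/, or /ŋ/) is licensed in coda position; onsets are limited to one consonant).
Each unlicensed consonant becomes the onset of a new syllable: /z/ → /ze/.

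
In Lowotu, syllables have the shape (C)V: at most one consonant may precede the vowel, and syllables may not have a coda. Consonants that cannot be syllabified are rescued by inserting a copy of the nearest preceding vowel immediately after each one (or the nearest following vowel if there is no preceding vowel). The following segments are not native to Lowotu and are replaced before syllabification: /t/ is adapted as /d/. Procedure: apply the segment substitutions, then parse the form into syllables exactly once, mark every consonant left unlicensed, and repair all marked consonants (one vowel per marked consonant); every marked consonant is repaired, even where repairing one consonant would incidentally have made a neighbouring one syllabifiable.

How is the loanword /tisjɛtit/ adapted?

disijɛdidi

Substitution: /t/ → /d/, giving /disjɛdid/.
Syllabifying with onset maximization leaves /s/, /d/ stranded (no codas are permitted; onsets are limited to one consonant).
Each unlicensed consonant becomes the onset of a new syllable: /s/ → /si/, /d/ → /di/.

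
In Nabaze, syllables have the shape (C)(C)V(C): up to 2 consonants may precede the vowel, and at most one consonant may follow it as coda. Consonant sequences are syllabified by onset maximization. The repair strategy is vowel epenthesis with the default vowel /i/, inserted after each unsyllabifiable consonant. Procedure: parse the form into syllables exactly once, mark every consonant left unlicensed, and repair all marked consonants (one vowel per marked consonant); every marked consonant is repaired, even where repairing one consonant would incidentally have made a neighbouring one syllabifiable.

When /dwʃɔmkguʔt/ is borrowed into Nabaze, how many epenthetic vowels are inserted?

2

The unsyllabifiable consonants are /d/, /t/; each receives one epenthetic vowel.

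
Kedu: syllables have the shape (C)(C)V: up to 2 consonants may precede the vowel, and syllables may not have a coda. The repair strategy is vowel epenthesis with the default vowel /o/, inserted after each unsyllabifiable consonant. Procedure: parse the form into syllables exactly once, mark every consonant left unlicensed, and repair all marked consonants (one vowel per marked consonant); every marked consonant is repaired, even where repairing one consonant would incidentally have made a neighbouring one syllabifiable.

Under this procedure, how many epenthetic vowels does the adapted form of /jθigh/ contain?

2

The unsyllabifiable consonants are /g/, /h/; each receives one epenthetic vowel.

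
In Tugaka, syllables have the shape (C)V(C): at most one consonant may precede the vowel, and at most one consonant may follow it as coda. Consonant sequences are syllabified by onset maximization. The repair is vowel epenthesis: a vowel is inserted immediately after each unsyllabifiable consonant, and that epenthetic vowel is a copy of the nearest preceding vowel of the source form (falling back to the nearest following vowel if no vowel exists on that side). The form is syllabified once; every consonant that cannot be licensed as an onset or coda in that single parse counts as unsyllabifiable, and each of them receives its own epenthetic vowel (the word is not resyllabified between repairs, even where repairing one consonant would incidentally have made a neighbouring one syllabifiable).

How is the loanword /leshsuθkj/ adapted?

leshesuθkuju

Syllabifying with onset maximization leaves /h/, /k/, /j/ stranded (at most one coda consonant is licensed; onsets are limited to one consonant).
Inserting the epenthetic vowel yields /h/ → /he/, /k/ → /ku/, /j/ → /ju/.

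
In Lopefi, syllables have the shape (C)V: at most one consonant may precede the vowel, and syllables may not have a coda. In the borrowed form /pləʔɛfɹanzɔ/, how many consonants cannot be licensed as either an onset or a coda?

The consonants /p/, /f/, /n/ cannot be parsed into a legal (C)V syllable (no codas are permitted; onsets are limited to one consonant).

3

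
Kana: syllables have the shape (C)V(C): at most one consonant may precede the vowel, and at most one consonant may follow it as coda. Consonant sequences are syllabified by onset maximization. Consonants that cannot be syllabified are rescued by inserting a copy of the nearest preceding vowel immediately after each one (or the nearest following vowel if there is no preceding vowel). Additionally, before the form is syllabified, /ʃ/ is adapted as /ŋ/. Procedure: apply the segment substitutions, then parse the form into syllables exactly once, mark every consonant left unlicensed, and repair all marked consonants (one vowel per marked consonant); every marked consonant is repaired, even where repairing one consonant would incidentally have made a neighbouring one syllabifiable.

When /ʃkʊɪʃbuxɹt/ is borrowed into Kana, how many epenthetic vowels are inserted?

3

After substitution the input is /ŋkʊɪŋbuxɹt/.
The unsyllabifiable consonants are /ŋ/, /ɹ/, /t/; each receives one epenthetic vowel.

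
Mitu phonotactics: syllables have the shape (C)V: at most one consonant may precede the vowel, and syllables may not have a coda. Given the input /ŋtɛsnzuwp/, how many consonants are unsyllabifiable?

The consonants /ŋ/, /s/, /n/, /w/, /p/ cannot be parsed into a legal (C)V syllable (no codas are permitted; onsets are limited to one consonant).

5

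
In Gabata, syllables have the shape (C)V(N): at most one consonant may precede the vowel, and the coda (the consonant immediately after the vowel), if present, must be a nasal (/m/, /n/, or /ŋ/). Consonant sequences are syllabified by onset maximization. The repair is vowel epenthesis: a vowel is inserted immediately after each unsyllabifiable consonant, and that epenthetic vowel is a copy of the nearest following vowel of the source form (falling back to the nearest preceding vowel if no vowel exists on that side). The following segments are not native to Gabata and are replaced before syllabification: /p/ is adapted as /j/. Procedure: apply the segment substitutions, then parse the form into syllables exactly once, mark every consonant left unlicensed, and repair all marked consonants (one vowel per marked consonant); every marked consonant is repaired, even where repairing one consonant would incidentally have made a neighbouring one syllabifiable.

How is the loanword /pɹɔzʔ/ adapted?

Substitution: /p/ → /j/, giving /jɹɔzʔ/.
Syllabifying with onset maximization leaves /j/, /z/, /ʔ/ stranded (only a nasal (/m/, /n/, or /ŋ/) is licensed in coda position; onsets are limited to one consonant).
Epenthesis after each stranded consonant: /j/ → /jɔ/, /z/ → /zɔ/, /ʔ/ → /ʔɔ/.

jɔɹɔzɔʔɔ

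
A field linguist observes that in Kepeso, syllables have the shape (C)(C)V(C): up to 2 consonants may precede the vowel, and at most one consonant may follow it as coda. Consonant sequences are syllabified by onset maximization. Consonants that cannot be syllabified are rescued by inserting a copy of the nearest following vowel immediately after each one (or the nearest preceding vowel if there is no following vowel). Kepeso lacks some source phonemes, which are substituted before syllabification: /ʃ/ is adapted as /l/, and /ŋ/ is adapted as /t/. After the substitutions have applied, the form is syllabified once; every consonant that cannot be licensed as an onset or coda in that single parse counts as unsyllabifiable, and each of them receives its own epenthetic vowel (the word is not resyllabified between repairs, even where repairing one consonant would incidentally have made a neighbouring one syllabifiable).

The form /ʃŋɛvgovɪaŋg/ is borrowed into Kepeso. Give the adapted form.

Substitution: /ʃ/ → /l/, /ŋ/ → /t/, giving /ltɛvgovɪatg/.
Syllabifying with onset maximization leaves /g/ stranded (at most one coda consonant is licensed; onsets may contain at most 2 consonants).
Each unlicensed consonant becomes the onset of a new syllable: /g/ → /ga/.

ltɛvgovɪatga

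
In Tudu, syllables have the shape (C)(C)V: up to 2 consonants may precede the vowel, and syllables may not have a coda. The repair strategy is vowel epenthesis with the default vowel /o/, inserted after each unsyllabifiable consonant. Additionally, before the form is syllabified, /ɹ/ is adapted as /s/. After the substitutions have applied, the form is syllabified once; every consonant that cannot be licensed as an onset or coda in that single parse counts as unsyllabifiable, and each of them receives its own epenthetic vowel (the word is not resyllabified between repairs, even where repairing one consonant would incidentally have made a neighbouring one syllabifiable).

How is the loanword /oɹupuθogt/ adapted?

Substitution: /ɹ/ → /s/, giving /osupuθogt/.
Syllabifying with onset maximization leaves /g/, /t/ stranded (no codas are permitted; onsets may contain at most 2 consonants).
Epenthesis after each stranded consonant: /g/ → /go/, /t/ → /to/.

osupuθogoto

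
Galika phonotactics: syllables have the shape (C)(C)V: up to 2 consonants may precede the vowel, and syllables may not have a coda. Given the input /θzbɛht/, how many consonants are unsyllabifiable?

Syllabifying with onset maximization leaves /θ/, /h/, /t/ stranded (no codas are permitted; onsets may contain at most 2 consonants).

3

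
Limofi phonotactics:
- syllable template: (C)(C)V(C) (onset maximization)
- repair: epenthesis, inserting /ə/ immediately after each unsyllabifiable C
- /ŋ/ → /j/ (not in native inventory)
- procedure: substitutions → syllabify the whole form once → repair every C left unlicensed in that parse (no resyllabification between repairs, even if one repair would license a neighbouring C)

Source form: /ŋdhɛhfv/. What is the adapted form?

Substitution: /ŋ/ → /j/, giving /jdhɛhfv/.
Syllabifying with onset maximization leaves /j/, /f/, /v/ stranded (at most one coda consonant is licensed; onsets may contain at most 2 consonants).
Inserting the epenthetic vowel yields /j/ → /jə/, /f/ → /fə/, /v/ → /və/.

jədhɛhfəvə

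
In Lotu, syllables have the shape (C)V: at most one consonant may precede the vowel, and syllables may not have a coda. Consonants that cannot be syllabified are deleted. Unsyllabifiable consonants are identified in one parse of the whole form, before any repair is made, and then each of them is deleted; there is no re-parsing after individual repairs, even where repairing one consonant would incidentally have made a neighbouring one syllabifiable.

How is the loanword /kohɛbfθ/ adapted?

kohɛ

The consonants /b/, /f/, /θ/ cannot be parsed into a legal (C)V syllable (no codas are permitted; onsets are limited to one consonant).
Deletion applies to /b/, /f/, /θ/.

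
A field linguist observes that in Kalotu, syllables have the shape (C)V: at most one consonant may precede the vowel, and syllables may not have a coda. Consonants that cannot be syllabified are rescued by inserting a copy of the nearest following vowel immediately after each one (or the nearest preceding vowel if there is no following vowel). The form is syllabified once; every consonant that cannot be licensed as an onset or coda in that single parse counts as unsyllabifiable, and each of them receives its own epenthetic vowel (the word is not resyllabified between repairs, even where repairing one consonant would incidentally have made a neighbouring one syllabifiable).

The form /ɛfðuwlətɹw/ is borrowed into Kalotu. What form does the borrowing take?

ɛfuðuwələtəɹəwə

The consonants /f/, /w/, /t/, /ɹ/, /w/ cannot be parsed into a legal (C)V syllable (no codas are permitted; onsets are limited to one consonant).
Inserting the epenthetic vowel yields /f/ → /fu/, /w/ → /wə/, /t/ → /tə/, /ɹ/ → /ɹə/, /w/ → /wə/.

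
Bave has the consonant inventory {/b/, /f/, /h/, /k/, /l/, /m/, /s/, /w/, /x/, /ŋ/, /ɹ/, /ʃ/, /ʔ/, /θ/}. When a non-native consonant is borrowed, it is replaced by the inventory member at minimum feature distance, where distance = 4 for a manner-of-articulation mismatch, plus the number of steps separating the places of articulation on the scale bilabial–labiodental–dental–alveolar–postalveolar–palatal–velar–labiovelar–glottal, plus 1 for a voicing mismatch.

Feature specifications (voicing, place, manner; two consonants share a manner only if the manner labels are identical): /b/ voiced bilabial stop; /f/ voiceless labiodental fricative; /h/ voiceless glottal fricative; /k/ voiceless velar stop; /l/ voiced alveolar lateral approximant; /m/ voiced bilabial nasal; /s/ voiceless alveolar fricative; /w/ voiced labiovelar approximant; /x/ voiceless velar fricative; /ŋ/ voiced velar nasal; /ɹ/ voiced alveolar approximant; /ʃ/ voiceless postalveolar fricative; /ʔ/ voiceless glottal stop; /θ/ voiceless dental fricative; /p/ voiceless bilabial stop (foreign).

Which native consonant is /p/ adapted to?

/b/ is closest: same manner (stop), place distance 0 (bilabial→bilabial), voicing differs (+1); total 1. Next closest is /f/ at distance 5.

b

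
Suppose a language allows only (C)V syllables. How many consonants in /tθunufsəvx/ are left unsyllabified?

4

The consonants /t/, /f/, /v/, /x/ cannot be parsed into a legal (C)V syllable (no codas are permitted; onsets are limited to one consonant).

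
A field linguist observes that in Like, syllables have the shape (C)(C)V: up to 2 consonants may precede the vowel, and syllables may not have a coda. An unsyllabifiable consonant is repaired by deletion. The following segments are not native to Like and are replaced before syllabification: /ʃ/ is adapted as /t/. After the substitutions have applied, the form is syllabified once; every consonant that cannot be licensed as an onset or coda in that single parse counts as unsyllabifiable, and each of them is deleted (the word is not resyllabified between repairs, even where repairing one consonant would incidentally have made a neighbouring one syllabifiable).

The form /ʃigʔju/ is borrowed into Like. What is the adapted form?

tiʔju

Substitution: /ʃ/ → /t/, giving /tigʔju/.
Syllabifying with onset maximization leaves /g/ stranded (no codas are permitted; onsets may contain at most 2 consonants).
Each unlicensed consonant is deleted: /g/.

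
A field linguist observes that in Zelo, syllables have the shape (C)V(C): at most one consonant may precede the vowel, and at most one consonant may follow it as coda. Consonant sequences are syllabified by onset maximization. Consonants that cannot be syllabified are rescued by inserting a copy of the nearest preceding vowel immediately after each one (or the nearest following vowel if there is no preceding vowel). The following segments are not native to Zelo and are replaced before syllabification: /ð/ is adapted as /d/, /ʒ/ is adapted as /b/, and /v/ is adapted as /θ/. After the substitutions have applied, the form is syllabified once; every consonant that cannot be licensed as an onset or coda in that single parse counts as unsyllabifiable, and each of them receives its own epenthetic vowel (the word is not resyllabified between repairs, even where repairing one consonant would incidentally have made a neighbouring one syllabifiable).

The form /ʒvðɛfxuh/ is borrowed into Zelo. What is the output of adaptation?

bɛθɛdɛfxuh

Substitution: /ʒ/ → /b/, /v/ → /θ/, /ð/ → /d/, giving /bθdɛfxuh/.
Under (C)V(C), the unsyllabifiable consonants are /b/, /θ/ (at most one coda consonant is licensed; onsets are limited to one consonant).
Each unlicensed consonant becomes the onset of a new syllable: /b/ → /bɛ/, /θ/ → /θɛ/.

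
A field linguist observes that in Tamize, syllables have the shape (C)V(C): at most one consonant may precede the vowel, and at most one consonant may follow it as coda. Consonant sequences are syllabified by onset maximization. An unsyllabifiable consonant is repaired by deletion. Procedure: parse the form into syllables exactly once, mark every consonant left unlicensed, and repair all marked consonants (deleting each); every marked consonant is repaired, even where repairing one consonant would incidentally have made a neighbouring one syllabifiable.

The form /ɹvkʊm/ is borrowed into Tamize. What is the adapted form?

kʊm

Syllabifying with onset maximization leaves /ɹ/, /v/ stranded (at most one coda consonant is licensed; onsets are limited to one consonant).
Deletion applies to /ɹ/, /v/.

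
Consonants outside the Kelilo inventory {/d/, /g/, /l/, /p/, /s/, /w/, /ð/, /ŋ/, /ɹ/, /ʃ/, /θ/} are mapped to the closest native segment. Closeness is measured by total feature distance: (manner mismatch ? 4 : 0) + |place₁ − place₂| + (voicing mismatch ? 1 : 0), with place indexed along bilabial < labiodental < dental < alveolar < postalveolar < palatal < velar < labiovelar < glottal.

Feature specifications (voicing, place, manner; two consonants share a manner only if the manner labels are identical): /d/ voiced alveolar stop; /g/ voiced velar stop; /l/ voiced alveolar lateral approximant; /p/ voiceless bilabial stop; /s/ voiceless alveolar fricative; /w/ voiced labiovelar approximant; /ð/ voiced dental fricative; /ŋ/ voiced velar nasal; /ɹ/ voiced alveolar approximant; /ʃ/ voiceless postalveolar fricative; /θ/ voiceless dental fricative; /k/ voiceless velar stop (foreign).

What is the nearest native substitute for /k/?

g

/g/ is closest: same manner (stop), place distance 0 (velar→velar), voicing differs (+1); total 1. Next closest is /d/ at distance 4.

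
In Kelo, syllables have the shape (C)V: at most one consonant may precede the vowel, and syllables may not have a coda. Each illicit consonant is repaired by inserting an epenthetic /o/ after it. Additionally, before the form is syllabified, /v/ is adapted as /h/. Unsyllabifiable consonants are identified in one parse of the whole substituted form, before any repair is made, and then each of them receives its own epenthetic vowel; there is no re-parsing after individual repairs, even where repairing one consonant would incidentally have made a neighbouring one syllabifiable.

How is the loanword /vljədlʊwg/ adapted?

holojədolʊwogo

Substitution: /v/ → /h/, giving /hljədlʊwg/.
Syllabifying with onset maximization leaves /h/, /l/, /d/, /w/, /g/ stranded (no codas are permitted; onsets are limited to one consonant).
Inserting the epenthetic vowel yields /h/ → /ho/, /l/ → /lo/, /d/ → /do/, /w/ → /wo/, /g/ → /go/.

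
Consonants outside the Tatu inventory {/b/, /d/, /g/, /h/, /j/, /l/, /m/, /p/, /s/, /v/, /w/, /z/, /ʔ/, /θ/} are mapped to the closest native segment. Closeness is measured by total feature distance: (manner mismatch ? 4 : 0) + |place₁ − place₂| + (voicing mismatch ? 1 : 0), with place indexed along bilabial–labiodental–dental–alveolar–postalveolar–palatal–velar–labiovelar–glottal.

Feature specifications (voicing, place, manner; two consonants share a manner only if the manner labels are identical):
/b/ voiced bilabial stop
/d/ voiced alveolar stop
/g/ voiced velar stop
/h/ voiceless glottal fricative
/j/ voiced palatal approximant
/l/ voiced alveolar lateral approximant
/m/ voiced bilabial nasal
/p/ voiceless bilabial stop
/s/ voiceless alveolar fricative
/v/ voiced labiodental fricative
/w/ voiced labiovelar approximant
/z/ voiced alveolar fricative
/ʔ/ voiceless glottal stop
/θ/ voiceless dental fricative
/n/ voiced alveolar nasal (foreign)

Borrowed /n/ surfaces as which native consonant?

m

/m/ is closest: same manner (nasal), place distance 3 (alveolar→bilabial), same voicing; total 3. Next closest is /d/ at distance 4.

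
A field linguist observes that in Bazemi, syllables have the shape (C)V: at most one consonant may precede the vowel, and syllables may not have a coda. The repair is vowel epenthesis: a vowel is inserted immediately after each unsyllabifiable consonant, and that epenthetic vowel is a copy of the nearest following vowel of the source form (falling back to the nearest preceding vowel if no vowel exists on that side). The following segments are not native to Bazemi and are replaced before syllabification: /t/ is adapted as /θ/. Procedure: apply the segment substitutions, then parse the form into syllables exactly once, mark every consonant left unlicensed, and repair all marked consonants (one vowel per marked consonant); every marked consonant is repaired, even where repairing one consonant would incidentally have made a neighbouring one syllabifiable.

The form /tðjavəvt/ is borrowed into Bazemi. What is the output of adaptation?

θaðajavəvəθə

Substitution: /t/ → /θ/, giving /θðjavəvθ/.
Under (C)V, the unsyllabifiable consonants are /θ/, /ð/, /v/, /θ/ (no codas are permitted; onsets are limited to one consonant).
Each unlicensed consonant becomes the onset of a new syllable: /θ/ → /θa/, /ð/ → /ða/, /v/ → /və/, /θ/ → /θə/.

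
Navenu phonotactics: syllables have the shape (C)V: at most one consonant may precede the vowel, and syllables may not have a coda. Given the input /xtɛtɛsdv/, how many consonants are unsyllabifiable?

Under (C)V, the unsyllabifiable consonants are /x/, /s/, /d/, /v/ (no codas are permitted; onsets are limited to one consonant).

4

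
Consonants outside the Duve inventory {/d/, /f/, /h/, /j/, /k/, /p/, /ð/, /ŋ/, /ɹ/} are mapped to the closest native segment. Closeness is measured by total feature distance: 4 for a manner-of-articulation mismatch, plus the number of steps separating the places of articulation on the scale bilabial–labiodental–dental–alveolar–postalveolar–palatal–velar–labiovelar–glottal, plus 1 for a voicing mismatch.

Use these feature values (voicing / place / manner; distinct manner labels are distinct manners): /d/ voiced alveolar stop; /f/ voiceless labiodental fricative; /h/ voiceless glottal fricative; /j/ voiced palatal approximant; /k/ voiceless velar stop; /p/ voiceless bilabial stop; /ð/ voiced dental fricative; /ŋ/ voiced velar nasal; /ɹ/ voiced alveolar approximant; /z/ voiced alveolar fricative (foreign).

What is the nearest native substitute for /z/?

ð

/ð/ is closest: same manner (fricative), place distance 1 (alveolar→dental), same voicing; total 1. Next closest is /f/ at distance 3.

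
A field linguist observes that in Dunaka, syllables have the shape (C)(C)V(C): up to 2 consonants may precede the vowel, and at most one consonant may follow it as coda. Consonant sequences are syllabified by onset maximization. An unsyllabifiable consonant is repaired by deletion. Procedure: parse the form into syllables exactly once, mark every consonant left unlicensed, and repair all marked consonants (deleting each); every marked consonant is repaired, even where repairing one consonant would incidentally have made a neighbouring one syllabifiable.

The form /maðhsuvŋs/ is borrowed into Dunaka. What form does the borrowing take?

The consonants /ŋ/, /s/ cannot be parsed into a legal (C)(C)V(C) syllable (at most one coda consonant is licensed; onsets may contain at most 2 consonants).
Deletion applies to /ŋ/, /s/.

maðhsuv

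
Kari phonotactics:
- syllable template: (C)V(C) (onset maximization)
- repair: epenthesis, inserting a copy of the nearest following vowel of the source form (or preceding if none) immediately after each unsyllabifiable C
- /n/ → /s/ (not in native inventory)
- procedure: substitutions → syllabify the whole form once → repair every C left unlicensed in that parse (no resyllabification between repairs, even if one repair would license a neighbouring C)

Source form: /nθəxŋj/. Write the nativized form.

səθəxŋəjə

Substitution: /n/ → /s/, giving /sθəxŋj/.
Under (C)V(C), the unsyllabifiable consonants are /s/, /ŋ/, /j/ (at most one coda consonant is licensed; onsets are limited to one consonant).
Each unlicensed consonant becomes the onset of a new syllable: /s/ → /sə/, /ŋ/ → /ŋə/, /j/ → /jə/.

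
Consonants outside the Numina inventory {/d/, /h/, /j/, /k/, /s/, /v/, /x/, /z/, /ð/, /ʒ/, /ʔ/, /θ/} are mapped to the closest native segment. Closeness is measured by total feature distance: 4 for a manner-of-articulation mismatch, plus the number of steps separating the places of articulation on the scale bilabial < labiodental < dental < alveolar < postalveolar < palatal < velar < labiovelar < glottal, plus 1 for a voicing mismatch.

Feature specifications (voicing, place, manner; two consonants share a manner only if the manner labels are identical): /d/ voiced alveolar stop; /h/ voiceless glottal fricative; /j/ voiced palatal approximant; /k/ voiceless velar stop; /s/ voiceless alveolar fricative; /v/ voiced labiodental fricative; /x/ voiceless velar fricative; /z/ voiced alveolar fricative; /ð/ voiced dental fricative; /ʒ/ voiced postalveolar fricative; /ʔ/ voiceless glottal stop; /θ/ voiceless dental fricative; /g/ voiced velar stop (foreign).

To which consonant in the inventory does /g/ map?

/k/ is closest: same manner (stop), place distance 0 (velar→velar), voicing differs (+1); total 1. Next closest is /d/ at distance 3.

k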